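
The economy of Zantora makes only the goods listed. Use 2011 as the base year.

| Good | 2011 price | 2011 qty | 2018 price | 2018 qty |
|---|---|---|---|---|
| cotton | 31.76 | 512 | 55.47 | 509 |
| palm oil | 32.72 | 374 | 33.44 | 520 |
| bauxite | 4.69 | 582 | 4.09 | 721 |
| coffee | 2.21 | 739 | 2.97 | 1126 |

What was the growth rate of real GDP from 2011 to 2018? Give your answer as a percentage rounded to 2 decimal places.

18.83%

Real GDP 2011 = Nominal GDP 2011 = 31.76·512 + 32.72·374 + 4.69·582 + 2.21·739 = 32861.17.
Real GDP 2018 (at 2011 prices) = 31.76·509 + 32.72·520 + 4.69·721 + 2.21·1126 = 39050.19.
Real growth = 39050.19/32861.17 − 1 = 0.1883.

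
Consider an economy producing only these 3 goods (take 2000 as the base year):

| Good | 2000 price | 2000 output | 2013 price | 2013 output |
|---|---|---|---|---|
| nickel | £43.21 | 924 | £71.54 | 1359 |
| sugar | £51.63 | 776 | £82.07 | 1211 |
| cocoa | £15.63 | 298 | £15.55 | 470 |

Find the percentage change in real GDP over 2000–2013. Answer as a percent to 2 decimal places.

51.91%

Real GDP 2000 = Nominal GDP 2000 = 43.21·924 + 51.63·776 + 15.63·298 = 84648.66.
Real GDP 2013 (at 2000 prices) = 43.21·1359 + 51.63·1211 + 15.63·470 = 128592.42.
Real growth = 128592.42/84648.66 − 1 = 0.5191.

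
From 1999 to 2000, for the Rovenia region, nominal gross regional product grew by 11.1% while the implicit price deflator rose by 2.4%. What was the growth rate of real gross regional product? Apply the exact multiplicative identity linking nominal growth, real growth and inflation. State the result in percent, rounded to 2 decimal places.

8.50%

(1 + g_nom) = (1 + g_real)(1 + π), so g_real = 1.1110 / 1.0240 − 1 = 0.08496.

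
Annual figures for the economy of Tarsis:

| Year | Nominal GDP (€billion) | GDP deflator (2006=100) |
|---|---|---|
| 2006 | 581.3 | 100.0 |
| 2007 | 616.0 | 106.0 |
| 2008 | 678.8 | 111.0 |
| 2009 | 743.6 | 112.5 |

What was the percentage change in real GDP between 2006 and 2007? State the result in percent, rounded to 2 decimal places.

-0.03%

Real GDP 2006 = 581.3/1.000 = 581.30.
Real GDP 2007 = 616.0/1.060 = 581.13.
Change = 581.13/581.30 − 1 = -0.0003.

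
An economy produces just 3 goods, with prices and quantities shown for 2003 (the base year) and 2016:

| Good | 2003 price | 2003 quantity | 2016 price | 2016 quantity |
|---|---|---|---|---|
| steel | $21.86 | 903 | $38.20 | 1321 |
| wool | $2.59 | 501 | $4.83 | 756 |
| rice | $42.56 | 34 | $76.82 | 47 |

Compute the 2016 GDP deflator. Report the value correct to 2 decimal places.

175.80

Nominal GDP 2016 = 38.20·1321 + 4.83·756 + 76.82·47 = 57724.22.
Real GDP 2016 (at 2003 prices) = 21.86·1321 + 2.59·756 + 42.56·47 = 32835.42.
Deflator = Nominal/Real × 100 = 57724.22/32835.42 × 100 = 175.799.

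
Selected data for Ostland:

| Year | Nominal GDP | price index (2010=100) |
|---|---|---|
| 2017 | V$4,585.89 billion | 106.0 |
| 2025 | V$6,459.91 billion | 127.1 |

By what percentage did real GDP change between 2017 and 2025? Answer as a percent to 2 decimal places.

Deflate each year: 2017 → 4585.89/1.060 = 4326.31; 2025 → 6459.91/1.271 = 5082.54.
So real GDP changed by 5082.54/4326.31 − 1 = 0.1748, i.e. 17.48%.

17.48%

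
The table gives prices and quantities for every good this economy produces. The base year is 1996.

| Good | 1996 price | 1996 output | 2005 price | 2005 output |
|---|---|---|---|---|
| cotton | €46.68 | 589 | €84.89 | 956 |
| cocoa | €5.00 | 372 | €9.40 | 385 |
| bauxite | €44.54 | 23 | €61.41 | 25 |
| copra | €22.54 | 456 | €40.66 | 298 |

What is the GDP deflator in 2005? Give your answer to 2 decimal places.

180.99

Nominal GDP 2005 = 84.89·956 + 9.40·385 + 61.41·25 + 40.66·298 = 98425.77.
Real GDP 2005 (at 1996 prices) = 46.68·956 + 5.00·385 + 44.54·25 + 22.54·298 = 54381.50.
Deflator = Nominal/Real × 100 = 98425.77/54381.50 × 100 = 180.991.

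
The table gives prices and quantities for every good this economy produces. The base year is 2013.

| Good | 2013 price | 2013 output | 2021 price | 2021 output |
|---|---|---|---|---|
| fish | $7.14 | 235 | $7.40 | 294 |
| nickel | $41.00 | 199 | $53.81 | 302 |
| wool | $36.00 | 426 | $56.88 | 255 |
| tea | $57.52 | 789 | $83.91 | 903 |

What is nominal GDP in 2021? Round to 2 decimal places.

$108701.35

Nominal GDP 2021 = Σ (p_2021 × q_2021) = 7.40·294 + 53.81·302 + 56.88·255 + 83.91·903 = 108701.35.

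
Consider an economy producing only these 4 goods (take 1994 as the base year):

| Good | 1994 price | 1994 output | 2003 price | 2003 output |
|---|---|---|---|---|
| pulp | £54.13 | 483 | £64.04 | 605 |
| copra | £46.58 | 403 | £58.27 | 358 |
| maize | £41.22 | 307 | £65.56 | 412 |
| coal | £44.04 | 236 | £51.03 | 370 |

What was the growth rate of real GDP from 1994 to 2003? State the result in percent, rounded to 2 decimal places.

21.68%

Real GDP 1994 = Nominal GDP 1994 = 54.13·483 + 46.58·403 + 41.22·307 + 44.04·236 = 67964.51.
Real GDP 2003 (at 1994 prices) = 54.13·605 + 46.58·358 + 41.22·412 + 44.04·370 = 82701.73.
Real growth = 82701.73/67964.51 − 1 = 0.2168.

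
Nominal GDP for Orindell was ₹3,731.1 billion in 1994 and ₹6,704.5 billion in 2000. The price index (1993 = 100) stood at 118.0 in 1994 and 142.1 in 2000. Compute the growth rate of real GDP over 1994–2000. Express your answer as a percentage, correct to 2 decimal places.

49.22%

Real GDP 1994 = 3731.1 / 1.180 = 3161.95.
Real GDP 2000 = 6704.5 / 1.421 = 4718.16.
Real growth = 4718.16 / 3161.95 − 1 = 0.4922.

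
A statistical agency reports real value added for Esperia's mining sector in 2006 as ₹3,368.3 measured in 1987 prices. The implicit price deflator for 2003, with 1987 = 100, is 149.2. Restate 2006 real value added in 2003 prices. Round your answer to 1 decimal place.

Real value added in 2003 prices = Real value added in 1987 prices × (P_2003/P_1987) = 3368.3 × 1.492 = 5025.50.

₹5,025.5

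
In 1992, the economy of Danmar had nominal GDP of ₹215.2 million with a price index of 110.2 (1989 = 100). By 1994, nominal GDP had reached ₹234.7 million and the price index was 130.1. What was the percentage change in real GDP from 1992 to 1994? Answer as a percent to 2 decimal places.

-7.62%

Deflate each year: 1992 → 215.2/1.102 = 195.28; 1994 → 234.7/1.301 = 180.40.
So real GDP changed by 180.40/195.28 − 1 = -0.0762, i.e. -7.62%.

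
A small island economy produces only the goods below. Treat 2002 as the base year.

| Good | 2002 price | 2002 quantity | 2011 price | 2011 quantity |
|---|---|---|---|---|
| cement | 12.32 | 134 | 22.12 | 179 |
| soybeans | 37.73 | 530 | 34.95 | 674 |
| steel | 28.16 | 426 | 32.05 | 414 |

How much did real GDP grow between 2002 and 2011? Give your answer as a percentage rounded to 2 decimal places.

16.79%

Real GDP 2002 = Nominal GDP 2002 = 12.32·134 + 37.73·530 + 28.16·426 = 33643.94.
Real GDP 2011 (at 2002 prices) = 12.32·179 + 37.73·674 + 28.16·414 = 39293.54.
Real growth = 39293.54/33643.94 − 1 = 0.1679.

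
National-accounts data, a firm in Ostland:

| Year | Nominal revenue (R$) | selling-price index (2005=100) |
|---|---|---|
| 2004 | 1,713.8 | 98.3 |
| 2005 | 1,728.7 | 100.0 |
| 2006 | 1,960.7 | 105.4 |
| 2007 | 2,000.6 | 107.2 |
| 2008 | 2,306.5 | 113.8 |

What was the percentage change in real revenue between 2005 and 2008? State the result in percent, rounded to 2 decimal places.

Real revenue 2005 = 1728.7/1.000 = 1728.70.
Real revenue 2008 = 2306.5/1.138 = 2026.80.
Change = 2026.80/1728.70 − 1 = 0.1724.

17.24%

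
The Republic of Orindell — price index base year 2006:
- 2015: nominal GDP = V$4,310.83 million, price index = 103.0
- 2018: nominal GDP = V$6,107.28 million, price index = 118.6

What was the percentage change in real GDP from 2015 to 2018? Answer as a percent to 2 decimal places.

Deflate each year: 2015 → 4310.83/1.030 = 4185.27; 2018 → 6107.28/1.186 = 5149.48.
So real GDP changed by 5149.48/4185.27 − 1 = 0.2304, i.e. 23.04%.

23.04%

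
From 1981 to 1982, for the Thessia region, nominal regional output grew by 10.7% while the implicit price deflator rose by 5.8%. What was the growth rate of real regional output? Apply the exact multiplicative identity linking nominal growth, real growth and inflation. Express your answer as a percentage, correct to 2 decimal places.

(1 + g_nom) = (1 + g_real)(1 + π), so g_real = 1.1070 / 1.0580 − 1 = 0.04631.

4.63%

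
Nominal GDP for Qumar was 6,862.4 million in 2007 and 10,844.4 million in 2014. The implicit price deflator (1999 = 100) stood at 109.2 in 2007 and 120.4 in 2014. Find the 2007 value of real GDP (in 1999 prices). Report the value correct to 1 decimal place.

Real GDP = Nominal / (implicit price deflator/100) = 6862.4 / 1.092 = 6284.25.

6,284.2 million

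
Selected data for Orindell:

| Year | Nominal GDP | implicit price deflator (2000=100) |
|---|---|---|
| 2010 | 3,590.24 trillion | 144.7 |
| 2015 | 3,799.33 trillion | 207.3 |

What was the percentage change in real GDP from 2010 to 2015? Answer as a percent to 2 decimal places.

Deflate each year: 2010 → 3590.24/1.447 = 2481.16; 2015 → 3799.33/2.073 = 1832.77.
So real GDP changed by 1832.77/2481.16 − 1 = -0.2613, i.e. -26.13%.

-26.13%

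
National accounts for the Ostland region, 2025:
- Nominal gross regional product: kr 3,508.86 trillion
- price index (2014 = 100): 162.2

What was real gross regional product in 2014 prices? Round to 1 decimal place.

Real gross regional product = Nominal / (price index/100) = 3508.86 / 1.622 = 2163.29.

kr 2,163.3 trillion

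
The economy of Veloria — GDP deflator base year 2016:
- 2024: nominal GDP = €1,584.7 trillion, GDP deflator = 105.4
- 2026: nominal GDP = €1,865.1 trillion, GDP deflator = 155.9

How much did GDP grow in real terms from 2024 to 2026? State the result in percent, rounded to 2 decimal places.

Deflate each year: 2024 → 1584.7/1.054 = 1503.51; 2026 → 1865.1/1.559 = 1196.34.
So real GDP changed by 1196.34/1503.51 − 1 = -0.2043, i.e. -20.43%.

-20.43%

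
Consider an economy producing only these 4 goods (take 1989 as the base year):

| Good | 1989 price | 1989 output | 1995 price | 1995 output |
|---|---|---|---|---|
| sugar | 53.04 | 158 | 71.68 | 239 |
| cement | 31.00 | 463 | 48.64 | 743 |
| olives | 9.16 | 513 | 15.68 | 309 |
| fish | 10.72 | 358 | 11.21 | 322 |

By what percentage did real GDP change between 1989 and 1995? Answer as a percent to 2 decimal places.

Real GDP 1989 = Nominal GDP 1989 = 53.04·158 + 31.00·463 + 9.16·513 + 10.72·358 = 31270.16.
Real GDP 1995 (at 1989 prices) = 53.04·239 + 31.00·743 + 9.16·309 + 10.72·322 = 41991.84.
Real growth = 41991.84/31270.16 − 1 = 0.3429.

34.29%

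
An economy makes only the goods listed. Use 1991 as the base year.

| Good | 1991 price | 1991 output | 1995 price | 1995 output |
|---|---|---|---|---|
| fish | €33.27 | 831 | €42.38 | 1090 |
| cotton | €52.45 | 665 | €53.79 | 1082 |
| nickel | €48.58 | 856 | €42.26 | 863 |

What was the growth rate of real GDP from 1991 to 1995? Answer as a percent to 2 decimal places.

29.61%

Real GDP 1991 = Nominal GDP 1991 = 33.27·831 + 52.45·665 + 48.58·856 = 104111.10.
Real GDP 1995 (at 1991 prices) = 33.27·1090 + 52.45·1082 + 48.58·863 = 134939.74.
Real growth = 134939.74/104111.10 − 1 = 0.2961.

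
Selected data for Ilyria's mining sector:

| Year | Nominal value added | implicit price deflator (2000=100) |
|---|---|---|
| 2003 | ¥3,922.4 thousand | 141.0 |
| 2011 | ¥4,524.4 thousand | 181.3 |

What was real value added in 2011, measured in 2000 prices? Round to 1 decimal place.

Real value added = Nominal / (implicit price deflator/100) = 4524.4 / 1.813 = 2495.53.

¥2,495.5 thousand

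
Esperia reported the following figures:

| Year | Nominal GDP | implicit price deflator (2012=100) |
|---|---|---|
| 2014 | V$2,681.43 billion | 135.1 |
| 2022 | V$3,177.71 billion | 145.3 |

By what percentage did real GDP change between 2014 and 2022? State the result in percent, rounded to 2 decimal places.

10.19%

Real GDP 2014 = 2681.43 / 1.351 = 1984.77.
Real GDP 2022 = 3177.71 / 1.453 = 2187.00.
Real growth = 2187.00 / 1984.77 − 1 = 0.1019.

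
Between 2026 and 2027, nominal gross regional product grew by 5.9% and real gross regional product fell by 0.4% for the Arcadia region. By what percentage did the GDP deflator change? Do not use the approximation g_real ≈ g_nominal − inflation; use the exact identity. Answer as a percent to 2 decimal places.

6.33%

(1 + g_nom) = (1 + g_real)(1 + π), so π = 1.0590 / 0.9960 − 1 = 0.06325.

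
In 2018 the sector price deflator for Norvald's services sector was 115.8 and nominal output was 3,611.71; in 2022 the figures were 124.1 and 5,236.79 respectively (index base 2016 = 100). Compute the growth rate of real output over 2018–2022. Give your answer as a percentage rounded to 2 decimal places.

Deflate each year: 2018 → 3611.71/1.158 = 3118.92; 2022 → 5236.79/1.241 = 4219.81.
So real output changed by 4219.81/3118.92 − 1 = 0.3530, i.e. 35.30%.

35.30%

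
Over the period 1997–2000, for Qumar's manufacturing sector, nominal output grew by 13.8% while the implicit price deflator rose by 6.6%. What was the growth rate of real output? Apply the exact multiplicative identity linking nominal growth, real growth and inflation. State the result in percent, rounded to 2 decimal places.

(1 + g_nom) = (1 + g_real)(1 + π), so g_real = 1.1380 / 1.0660 − 1 = 0.06754.

6.75%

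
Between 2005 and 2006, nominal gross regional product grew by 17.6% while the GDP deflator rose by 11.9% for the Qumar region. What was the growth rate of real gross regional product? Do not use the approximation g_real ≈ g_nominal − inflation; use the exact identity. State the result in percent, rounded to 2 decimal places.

(1 + g_nom) = (1 + g_real)(1 + π), so g_real = 1.1760 / 1.1190 − 1 = 0.05094.

5.09%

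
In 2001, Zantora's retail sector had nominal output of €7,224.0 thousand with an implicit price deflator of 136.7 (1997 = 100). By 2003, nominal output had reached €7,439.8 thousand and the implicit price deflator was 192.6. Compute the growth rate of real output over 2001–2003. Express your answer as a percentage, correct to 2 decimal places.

Deflate each year: 2001 → 7224.0/1.367 = 5284.56; 2003 → 7439.8/1.926 = 3862.82.
So real output changed by 3862.82/5284.56 − 1 = -0.2690, i.e. -26.90%.

-26.90%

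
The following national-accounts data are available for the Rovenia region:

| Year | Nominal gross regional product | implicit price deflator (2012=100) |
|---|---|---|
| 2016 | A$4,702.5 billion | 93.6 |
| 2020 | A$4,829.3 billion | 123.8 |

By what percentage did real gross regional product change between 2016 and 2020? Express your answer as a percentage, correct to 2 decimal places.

Real gross regional product 2016 = 4702.5 / 0.936 = 5024.04.
Real gross regional product 2020 = 4829.3 / 1.238 = 3900.89.
Real growth = 3900.89 / 5024.04 − 1 = -0.2236.

-22.36%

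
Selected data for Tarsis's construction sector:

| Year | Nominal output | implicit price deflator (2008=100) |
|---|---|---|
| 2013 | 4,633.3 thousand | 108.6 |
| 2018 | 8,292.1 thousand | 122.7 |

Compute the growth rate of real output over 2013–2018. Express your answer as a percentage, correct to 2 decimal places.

58.40%

Real output 2013 = 4633.3 / 1.086 = 4266.39.
Real output 2018 = 8292.1 / 1.227 = 6758.03.
Real growth = 6758.03 / 4266.39 − 1 = 0.5840.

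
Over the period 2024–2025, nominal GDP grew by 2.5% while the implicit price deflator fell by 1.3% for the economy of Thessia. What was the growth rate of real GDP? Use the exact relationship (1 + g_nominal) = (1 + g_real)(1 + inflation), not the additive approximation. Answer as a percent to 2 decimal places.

3.85%

(1 + g_nom) = (1 + g_real)(1 + π), so g_real = 1.0250 / 0.9870 − 1 = 0.03850.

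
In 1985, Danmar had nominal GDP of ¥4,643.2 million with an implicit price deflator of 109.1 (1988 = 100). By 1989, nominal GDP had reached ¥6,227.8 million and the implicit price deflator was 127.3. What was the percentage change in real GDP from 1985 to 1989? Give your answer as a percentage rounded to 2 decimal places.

14.95%

Real GDP 1985 = 4643.2 / 1.091 = 4255.91.
Real GDP 1989 = 6227.8 / 1.273 = 4892.22.
Real growth = 4892.22 / 4255.91 − 1 = 0.1495.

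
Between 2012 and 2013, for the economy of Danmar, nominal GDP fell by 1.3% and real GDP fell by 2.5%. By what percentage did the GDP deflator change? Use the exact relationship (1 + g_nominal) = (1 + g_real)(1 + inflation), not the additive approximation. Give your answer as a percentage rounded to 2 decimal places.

1.23%

(1 + g_nom) = (1 + g_real)(1 + π), so π = 0.9870 / 0.9750 − 1 = 0.01231.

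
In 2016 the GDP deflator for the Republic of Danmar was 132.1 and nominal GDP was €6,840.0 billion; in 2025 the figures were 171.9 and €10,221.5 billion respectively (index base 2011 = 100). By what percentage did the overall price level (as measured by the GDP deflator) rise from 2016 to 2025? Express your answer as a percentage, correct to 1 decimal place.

Price-level change = 171.9 / 132.1 − 1 = 0.3013.

30.1%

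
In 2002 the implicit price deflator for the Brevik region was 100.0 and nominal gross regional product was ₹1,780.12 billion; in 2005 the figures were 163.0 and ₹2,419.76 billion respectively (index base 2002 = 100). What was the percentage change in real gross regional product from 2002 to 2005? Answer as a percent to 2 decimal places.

-16.61%

Real gross regional product 2002 = 1780.12 / 1.000 = 1780.12.
Real gross regional product 2005 = 2419.76 / 1.630 = 1484.52.
Real growth = 1484.52 / 1780.12 − 1 = -0.1661.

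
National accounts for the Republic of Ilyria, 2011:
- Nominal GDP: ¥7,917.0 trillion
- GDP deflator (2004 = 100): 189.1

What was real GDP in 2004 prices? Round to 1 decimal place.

Real GDP = Nominal / (GDP deflator/100) = 7917.0 / 1.891 = 4186.67.

¥4,186.7 trillion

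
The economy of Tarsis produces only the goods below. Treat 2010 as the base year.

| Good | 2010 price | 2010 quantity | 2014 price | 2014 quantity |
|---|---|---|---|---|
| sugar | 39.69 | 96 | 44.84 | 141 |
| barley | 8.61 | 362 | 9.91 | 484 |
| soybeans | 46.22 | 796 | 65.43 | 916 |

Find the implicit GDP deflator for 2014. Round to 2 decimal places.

136.37

Nominal GDP 2014 = 44.84·141 + 9.91·484 + 65.43·916 = 71052.76.
Real GDP 2014 (at 2010 prices) = 39.69·141 + 8.61·484 + 46.22·916 = 52101.05.
Deflator = Nominal/Real × 100 = 71052.76/52101.05 × 100 = 136.375.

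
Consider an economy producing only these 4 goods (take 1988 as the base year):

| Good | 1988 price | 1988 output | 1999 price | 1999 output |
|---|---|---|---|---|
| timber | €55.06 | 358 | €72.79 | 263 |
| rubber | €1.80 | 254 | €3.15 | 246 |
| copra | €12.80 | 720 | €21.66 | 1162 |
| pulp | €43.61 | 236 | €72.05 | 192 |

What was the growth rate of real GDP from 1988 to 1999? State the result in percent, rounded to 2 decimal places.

Real GDP 1988 = Nominal GDP 1988 = 55.06·358 + 1.80·254 + 12.80·720 + 43.61·236 = 39676.64.
Real GDP 1999 (at 1988 prices) = 55.06·263 + 1.80·246 + 12.80·1162 + 43.61·192 = 38170.30.
Real growth = 38170.30/39676.64 − 1 = -0.0380.

-3.80%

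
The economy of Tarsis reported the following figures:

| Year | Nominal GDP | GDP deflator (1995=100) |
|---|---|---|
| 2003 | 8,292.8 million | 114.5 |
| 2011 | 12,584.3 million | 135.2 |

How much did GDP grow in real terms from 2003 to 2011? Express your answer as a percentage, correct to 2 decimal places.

Deflate each year: 2003 → 8292.8/1.145 = 7242.62; 2011 → 12584.3/1.352 = 9307.91.
So real GDP changed by 9307.91/7242.62 − 1 = 0.2852, i.e. 28.52%.

28.52%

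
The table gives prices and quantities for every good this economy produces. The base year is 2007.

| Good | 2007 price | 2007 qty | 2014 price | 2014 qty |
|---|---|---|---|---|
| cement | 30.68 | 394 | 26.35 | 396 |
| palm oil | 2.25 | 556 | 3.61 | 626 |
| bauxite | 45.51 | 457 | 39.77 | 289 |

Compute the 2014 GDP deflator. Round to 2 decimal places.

90.56

Nominal GDP 2014 = 26.35·396 + 3.61·626 + 39.77·289 = 24187.99.
Real GDP 2014 (at 2007 prices) = 30.68·396 + 2.25·626 + 45.51·289 = 26710.17.
Deflator = Nominal/Real × 100 = 24187.99/26710.17 × 100 = 90.557.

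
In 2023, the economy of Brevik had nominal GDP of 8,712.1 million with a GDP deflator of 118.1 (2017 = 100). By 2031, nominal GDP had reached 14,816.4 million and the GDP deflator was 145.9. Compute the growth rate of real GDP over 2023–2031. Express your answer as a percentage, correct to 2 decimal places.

37.66%

Deflate each year: 2023 → 8712.1/1.181 = 7376.88; 2031 → 14816.4/1.459 = 10155.17.
So real GDP changed by 10155.17/7376.88 − 1 = 0.3766, i.e. 37.66%.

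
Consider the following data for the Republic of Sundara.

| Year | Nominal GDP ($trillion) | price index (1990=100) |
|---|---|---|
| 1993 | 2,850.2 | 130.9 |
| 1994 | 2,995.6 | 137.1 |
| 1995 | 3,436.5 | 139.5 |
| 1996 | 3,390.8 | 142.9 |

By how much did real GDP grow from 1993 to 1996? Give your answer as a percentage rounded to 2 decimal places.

Real GDP 1993 = 2850.2/1.309 = 2177.39.
Real GDP 1996 = 3390.8/1.429 = 2372.85.
Change = 2372.85/2177.39 − 1 = 0.0898.

8.98%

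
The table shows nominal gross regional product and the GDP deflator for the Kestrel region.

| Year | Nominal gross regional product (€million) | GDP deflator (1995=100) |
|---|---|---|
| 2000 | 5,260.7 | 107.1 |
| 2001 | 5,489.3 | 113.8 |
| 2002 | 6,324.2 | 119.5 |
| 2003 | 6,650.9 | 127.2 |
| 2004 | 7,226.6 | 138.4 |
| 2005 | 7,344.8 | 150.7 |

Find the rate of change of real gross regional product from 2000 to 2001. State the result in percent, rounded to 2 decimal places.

Real gross regional product 2000 = 5260.7/1.071 = 4911.95.
Real gross regional product 2001 = 5489.3/1.138 = 4823.64.
Change = 4823.64/4911.95 − 1 = -0.0180.

-1.80%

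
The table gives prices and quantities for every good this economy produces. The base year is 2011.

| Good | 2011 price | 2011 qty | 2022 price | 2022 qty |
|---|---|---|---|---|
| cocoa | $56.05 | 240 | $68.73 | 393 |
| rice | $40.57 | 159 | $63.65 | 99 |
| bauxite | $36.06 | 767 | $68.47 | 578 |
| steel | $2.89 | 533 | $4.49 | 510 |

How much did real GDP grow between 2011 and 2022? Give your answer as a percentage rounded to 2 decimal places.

-1.51%

Real GDP 2011 = Nominal GDP 2011 = 56.05·240 + 40.57·159 + 36.06·767 + 2.89·533 = 49101.02.
Real GDP 2022 (at 2011 prices) = 56.05·393 + 40.57·99 + 36.06·578 + 2.89·510 = 48360.66.
Real growth = 48360.66/49101.02 − 1 = -0.0151.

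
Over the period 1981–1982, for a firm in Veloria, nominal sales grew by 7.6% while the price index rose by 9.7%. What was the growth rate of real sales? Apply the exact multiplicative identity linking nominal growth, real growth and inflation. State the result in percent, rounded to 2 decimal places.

(1 + g_nom) = (1 + g_real)(1 + π), so g_real = 1.0760 / 1.0970 − 1 = -0.01914.

-1.91%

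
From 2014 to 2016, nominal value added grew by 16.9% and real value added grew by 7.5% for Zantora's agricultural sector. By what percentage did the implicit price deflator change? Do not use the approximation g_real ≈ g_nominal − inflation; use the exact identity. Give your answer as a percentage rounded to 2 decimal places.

8.74%

(1 + g_nom) = (1 + g_real)(1 + π), so π = 1.1690 / 1.0750 − 1 = 0.08744.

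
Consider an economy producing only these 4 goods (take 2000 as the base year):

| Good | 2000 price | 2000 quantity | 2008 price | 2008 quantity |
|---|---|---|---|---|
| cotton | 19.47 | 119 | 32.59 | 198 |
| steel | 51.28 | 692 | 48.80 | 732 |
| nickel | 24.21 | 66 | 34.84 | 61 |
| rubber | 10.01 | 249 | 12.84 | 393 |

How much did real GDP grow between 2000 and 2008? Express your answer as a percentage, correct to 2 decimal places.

11.72%

Real GDP 2000 = Nominal GDP 2000 = 19.47·119 + 51.28·692 + 24.21·66 + 10.01·249 = 41893.04.
Real GDP 2008 (at 2000 prices) = 19.47·198 + 51.28·732 + 24.21·61 + 10.01·393 = 46802.76.
Real growth = 46802.76/41893.04 − 1 = 0.1172.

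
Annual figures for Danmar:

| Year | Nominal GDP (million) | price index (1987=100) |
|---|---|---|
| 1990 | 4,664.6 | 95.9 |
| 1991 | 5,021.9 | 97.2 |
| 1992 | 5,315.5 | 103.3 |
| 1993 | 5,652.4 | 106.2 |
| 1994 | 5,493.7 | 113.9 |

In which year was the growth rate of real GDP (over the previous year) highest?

1991: real = 5021.9/0.972 = 5166.56; growth vs 1990 (4864.03) = 6.22%.
1992: real = 5315.5/1.033 = 5145.69; growth vs 1991 (5166.56) = -0.40%.
1993: real = 5652.4/1.062 = 5322.41; growth vs 1992 (5145.69) = 3.43%.
1994: real = 5493.7/1.139 = 4823.27; growth vs 1993 (5322.41) = -9.38%.

1991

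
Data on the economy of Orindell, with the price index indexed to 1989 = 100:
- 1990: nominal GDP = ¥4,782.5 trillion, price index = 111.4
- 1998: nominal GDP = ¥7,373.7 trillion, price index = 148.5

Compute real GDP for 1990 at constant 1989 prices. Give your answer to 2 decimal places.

¥4,293.09 trillion

Real GDP = Nominal / (price index/100) = 4782.5 / 1.114 = 4293.09.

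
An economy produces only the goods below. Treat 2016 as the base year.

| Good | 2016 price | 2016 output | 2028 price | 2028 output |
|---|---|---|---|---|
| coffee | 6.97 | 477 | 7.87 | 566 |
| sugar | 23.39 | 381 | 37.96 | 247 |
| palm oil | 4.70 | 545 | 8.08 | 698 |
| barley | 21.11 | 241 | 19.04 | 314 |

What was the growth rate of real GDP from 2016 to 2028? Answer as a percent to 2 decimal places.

-1.28%

Real GDP 2016 = Nominal GDP 2016 = 6.97·477 + 23.39·381 + 4.70·545 + 21.11·241 = 19885.29.
Real GDP 2028 (at 2016 prices) = 6.97·566 + 23.39·247 + 4.70·698 + 21.11·314 = 19631.49.
Real growth = 19631.49/19885.29 − 1 = -0.0128.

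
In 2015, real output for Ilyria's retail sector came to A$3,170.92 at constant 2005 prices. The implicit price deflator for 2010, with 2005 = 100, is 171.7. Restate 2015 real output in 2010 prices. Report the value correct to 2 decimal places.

A$5,444.47

Real output in 2010 prices = Real output in 2005 prices × (P_2010/P_2005) = 3170.92 × 1.717 = 5444.47.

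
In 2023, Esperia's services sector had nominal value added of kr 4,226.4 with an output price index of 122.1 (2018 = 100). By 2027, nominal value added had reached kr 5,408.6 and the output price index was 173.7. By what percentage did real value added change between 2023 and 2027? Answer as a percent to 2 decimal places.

Real value added 2023 = 4226.4 / 1.221 = 3461.43.
Real value added 2027 = 5408.6 / 1.737 = 3113.76.
Real growth = 3113.76 / 3461.43 − 1 = -0.1004.

-10.04%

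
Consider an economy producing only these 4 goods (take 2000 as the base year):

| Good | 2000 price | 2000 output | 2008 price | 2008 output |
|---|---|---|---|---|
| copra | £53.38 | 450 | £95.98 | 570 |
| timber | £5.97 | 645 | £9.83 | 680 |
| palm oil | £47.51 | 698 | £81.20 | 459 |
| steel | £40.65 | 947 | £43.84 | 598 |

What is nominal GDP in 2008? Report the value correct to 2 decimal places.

Nominal GDP 2008 = Σ (p_2008 × q_2008) = 95.98·570 + 9.83·680 + 81.20·459 + 43.84·598 = 124880.12.

£124880.12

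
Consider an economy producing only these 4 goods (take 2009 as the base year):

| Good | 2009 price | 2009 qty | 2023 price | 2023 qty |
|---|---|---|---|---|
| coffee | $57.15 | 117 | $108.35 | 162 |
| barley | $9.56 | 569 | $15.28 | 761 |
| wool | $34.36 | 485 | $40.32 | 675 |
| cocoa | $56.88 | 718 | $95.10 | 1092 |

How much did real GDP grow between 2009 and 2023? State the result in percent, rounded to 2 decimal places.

46.26%

Real GDP 2009 = Nominal GDP 2009 = 57.15·117 + 9.56·569 + 34.36·485 + 56.88·718 = 69630.63.
Real GDP 2023 (at 2009 prices) = 57.15·162 + 9.56·761 + 34.36·675 + 56.88·1092 = 101839.42.
Real growth = 101839.42/69630.63 − 1 = 0.4626.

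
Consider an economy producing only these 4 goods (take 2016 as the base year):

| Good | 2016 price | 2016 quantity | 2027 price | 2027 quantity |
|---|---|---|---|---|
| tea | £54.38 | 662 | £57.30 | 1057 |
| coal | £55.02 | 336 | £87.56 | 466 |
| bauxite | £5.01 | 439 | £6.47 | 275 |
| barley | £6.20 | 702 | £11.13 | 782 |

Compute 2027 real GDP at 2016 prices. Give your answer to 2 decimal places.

£89345.13

Real GDP 2027 = Σ (p_2016 × q_2027) = 54.38·1057 + 55.02·466 + 5.01·275 + 6.20·782 = 89345.13.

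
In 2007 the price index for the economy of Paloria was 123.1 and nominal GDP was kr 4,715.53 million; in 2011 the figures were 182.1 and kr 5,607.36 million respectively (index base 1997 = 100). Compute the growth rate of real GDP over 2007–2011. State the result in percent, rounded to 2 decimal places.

Deflate each year: 2007 → 4715.53/1.231 = 3830.65; 2011 → 5607.36/1.821 = 3079.28.
So real GDP changed by 3079.28/3830.65 − 1 = -0.1961, i.e. -19.61%.

-19.61%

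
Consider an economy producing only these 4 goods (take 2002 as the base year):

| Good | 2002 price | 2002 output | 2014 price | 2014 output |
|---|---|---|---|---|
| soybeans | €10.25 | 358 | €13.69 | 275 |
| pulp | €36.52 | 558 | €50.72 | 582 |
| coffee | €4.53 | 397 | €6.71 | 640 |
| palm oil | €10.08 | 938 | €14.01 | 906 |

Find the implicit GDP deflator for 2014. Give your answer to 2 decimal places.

139.24

Nominal GDP 2014 = 13.69·275 + 50.72·582 + 6.71·640 + 14.01·906 = 50271.25.
Real GDP 2014 (at 2002 prices) = 10.25·275 + 36.52·582 + 4.53·640 + 10.08·906 = 36105.07.
Deflator = Nominal/Real × 100 = 50271.25/36105.07 × 100 = 139.236.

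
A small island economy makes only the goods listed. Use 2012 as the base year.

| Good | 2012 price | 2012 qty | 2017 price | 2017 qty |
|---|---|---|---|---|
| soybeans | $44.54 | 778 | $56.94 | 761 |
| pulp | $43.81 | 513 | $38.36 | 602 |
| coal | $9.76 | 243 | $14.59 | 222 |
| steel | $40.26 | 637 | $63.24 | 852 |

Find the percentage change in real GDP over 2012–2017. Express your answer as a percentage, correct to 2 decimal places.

Real GDP 2012 = Nominal GDP 2012 = 44.54·778 + 43.81·513 + 9.76·243 + 40.26·637 = 85143.95.
Real GDP 2017 (at 2012 prices) = 44.54·761 + 43.81·602 + 9.76·222 + 40.26·852 = 96736.80.
Real growth = 96736.80/85143.95 − 1 = 0.1362.

13.62%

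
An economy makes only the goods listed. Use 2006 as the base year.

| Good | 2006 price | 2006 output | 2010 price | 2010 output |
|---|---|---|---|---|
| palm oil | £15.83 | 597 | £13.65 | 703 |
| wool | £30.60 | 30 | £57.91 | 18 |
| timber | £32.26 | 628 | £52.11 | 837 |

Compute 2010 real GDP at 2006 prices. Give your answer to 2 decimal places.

Real GDP 2010 = Σ (p_2006 × q_2010) = 15.83·703 + 30.60·18 + 32.26·837 = 38680.91.

£38680.91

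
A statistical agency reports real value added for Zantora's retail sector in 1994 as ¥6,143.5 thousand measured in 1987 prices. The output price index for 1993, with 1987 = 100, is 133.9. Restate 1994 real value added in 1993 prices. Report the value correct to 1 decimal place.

Real value added in 1993 prices = Real value added in 1987 prices × (P_1993/P_1987) = 6143.5 × 1.339 = 8226.15.

¥8,226.1 thousand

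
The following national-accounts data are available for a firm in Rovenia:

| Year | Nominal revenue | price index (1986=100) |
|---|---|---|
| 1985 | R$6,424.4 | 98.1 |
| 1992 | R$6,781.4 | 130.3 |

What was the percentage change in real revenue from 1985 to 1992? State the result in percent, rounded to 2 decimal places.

-20.53%

Real revenue 1985 = 6424.4 / 0.981 = 6548.83.
Real revenue 1992 = 6781.4 / 1.303 = 5204.45.
Real growth = 5204.45 / 6548.83 − 1 = -0.2053.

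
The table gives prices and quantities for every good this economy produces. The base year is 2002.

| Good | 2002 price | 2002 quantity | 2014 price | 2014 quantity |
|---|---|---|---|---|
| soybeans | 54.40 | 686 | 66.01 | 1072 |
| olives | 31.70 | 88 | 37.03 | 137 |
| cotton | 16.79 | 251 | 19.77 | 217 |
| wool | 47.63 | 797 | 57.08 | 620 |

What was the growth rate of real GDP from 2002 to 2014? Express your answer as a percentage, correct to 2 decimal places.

16.47%

Real GDP 2002 = Nominal GDP 2002 = 54.40·686 + 31.70·88 + 16.79·251 + 47.63·797 = 82283.40.
Real GDP 2014 (at 2002 prices) = 54.40·1072 + 31.70·137 + 16.79·217 + 47.63·620 = 95833.73.
Real growth = 95833.73/82283.40 − 1 = 0.1647.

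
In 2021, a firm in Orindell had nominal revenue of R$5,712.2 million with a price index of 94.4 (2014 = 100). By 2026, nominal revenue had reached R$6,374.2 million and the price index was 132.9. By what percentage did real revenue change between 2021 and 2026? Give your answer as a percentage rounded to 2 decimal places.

-20.74%

Deflate each year: 2021 → 5712.2/0.944 = 6051.06; 2026 → 6374.2/1.329 = 4796.24.
So real revenue changed by 4796.24/6051.06 − 1 = -0.2074, i.e. -20.74%.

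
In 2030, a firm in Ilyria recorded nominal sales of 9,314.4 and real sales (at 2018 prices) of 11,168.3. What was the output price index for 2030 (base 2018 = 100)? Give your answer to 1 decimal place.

output price index = (Nominal / Real) × 100 = 9314.4 / 11168.3 × 100 = 83.40.

83.4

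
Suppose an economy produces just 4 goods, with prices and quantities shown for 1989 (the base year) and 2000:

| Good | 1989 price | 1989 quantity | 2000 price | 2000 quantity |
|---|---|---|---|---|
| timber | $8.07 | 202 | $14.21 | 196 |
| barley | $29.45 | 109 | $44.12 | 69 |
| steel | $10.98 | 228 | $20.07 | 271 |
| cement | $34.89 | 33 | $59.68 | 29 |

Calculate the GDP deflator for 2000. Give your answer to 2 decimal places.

Nominal GDP 2000 = 14.21·196 + 44.12·69 + 20.07·271 + 59.68·29 = 12999.13.
Real GDP 2000 (at 1989 prices) = 8.07·196 + 29.45·69 + 10.98·271 + 34.89·29 = 7601.16.
Deflator = Nominal/Real × 100 = 12999.13/7601.16 × 100 = 171.015.

171.02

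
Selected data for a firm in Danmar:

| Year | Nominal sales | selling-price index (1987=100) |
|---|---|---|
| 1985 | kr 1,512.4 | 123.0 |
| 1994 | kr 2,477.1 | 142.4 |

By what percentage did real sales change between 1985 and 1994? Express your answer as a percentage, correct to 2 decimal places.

Deflate each year: 1985 → 1512.4/1.230 = 1229.59; 1994 → 2477.1/1.424 = 1739.54.
So real sales changed by 1739.54/1229.59 − 1 = 0.4147, i.e. 41.47%.

41.47%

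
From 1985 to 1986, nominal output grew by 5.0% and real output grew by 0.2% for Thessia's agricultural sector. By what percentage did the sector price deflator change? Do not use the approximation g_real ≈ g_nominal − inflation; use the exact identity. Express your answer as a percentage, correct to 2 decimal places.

(1 + g_nom) = (1 + g_real)(1 + π), so π = 1.0500 / 1.0020 − 1 = 0.04790.

4.79%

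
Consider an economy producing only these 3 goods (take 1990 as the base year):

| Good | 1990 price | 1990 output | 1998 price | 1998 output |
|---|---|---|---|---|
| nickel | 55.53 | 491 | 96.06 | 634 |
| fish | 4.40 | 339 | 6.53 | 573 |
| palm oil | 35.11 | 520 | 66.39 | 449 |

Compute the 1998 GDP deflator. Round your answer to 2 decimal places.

Nominal GDP 1998 = 96.06·634 + 6.53·573 + 66.39·449 = 94452.84.
Real GDP 1998 (at 1990 prices) = 55.53·634 + 4.40·573 + 35.11·449 = 53491.61.
Deflator = Nominal/Real × 100 = 94452.84/53491.61 × 100 = 176.575.

176.58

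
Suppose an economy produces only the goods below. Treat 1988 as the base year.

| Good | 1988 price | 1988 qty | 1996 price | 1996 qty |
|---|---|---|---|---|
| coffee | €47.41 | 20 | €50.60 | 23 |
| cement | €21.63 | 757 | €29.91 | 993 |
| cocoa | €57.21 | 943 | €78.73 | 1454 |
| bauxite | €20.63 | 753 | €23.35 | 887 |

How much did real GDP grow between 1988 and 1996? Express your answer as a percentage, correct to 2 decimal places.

Real GDP 1988 = Nominal GDP 1988 = 47.41·20 + 21.63·757 + 57.21·943 + 20.63·753 = 86805.53.
Real GDP 1996 (at 1988 prices) = 47.41·23 + 21.63·993 + 57.21·1454 + 20.63·887 = 124051.17.
Real growth = 124051.17/86805.53 − 1 = 0.4291.

42.91%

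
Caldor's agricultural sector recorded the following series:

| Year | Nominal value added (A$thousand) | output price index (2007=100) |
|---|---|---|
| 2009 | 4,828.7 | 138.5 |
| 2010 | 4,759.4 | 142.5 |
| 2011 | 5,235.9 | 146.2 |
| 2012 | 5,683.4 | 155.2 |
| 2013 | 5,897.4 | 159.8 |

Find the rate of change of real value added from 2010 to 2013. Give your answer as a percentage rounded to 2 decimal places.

10.50%

Real value added 2010 = 4759.4/1.425 = 3339.93.
Real value added 2013 = 5897.4/1.598 = 3690.49.
Change = 3690.49/3339.93 − 1 = 0.1050.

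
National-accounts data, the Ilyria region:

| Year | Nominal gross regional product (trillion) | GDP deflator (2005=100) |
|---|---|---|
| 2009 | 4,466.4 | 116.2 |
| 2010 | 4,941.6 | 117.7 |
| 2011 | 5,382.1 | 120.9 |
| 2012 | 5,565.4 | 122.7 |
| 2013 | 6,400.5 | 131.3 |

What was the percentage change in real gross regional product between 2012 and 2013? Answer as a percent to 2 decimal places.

Real gross regional product 2012 = 5565.4/1.227 = 4535.78.
Real gross regional product 2013 = 6400.5/1.313 = 4874.71.
Change = 4874.71/4535.78 − 1 = 0.0747.

7.47%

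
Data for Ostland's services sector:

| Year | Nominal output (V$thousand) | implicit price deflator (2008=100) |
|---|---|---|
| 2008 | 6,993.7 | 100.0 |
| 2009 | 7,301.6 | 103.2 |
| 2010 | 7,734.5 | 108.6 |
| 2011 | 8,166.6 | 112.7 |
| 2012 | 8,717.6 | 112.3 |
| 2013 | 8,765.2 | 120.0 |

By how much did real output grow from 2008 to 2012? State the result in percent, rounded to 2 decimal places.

Real output 2008 = 6993.7/1.000 = 6993.70.
Real output 2012 = 8717.6/1.123 = 7762.78.
Change = 7762.78/6993.70 − 1 = 0.1100.

11.00%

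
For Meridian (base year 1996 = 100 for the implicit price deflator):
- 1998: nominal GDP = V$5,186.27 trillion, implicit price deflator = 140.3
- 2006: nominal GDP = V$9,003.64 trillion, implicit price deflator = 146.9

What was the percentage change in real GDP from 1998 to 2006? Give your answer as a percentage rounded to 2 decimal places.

Deflate each year: 1998 → 5186.27/1.403 = 3696.56; 2006 → 9003.64/1.469 = 6129.09.
So real GDP changed by 6129.09/3696.56 − 1 = 0.6581, i.e. 65.81%.

65.81%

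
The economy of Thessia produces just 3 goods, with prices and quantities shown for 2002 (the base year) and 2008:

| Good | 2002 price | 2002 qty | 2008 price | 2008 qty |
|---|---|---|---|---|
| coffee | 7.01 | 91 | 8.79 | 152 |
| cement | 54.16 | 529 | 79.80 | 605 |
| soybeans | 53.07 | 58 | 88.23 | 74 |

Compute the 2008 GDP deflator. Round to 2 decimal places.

148.69

Nominal GDP 2008 = 8.79·152 + 79.80·605 + 88.23·74 = 56144.10.
Real GDP 2008 (at 2002 prices) = 7.01·152 + 54.16·605 + 53.07·74 = 37759.50.
Deflator = Nominal/Real × 100 = 56144.10/37759.50 × 100 = 148.689.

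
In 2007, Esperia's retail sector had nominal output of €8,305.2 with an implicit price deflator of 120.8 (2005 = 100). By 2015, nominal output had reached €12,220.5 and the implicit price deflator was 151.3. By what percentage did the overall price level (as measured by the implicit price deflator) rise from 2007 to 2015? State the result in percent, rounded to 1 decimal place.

Price-level change = 151.3 / 120.8 − 1 = 0.2525.

25.2%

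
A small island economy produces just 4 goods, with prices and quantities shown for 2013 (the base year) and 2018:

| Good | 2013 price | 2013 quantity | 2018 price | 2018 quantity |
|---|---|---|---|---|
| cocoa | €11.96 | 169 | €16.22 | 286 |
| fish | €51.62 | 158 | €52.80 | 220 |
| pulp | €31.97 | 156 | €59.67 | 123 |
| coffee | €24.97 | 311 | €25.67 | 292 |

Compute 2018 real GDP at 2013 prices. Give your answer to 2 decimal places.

€26000.51

Real GDP 2018 = Σ (p_2013 × q_2018) = 11.96·286 + 51.62·220 + 31.97·123 + 24.97·292 = 26000.51.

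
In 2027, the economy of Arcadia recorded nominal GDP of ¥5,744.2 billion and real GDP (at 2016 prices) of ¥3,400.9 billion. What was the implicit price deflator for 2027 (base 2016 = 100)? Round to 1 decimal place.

implicit price deflator = (Nominal / Real) × 100 = 5744.2 / 3400.9 × 100 = 168.90.

168.9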